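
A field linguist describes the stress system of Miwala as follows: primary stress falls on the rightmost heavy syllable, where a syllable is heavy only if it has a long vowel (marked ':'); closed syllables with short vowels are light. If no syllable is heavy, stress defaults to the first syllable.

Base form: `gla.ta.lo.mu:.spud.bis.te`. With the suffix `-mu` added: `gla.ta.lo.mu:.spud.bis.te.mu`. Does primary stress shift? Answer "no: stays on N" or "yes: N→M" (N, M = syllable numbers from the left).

Base `gla.ta.lo.mu:.spud.bis.te` (7 syllables):
  Weights: 1 gla L, 2 ta L, 3 lo L, 4 mu: H, 5 spud L, 6 bis L, 7 te L.
  Heavy syllables in the domain: 4. The rightmost is syllable 4 (mu:).
  → primary stress on syllable 4.
Suffixed `gla.ta.lo.mu:.spud.bis.te.mu` (8 syllables):
  Weights: 1 gla L, 2 ta L, 3 lo L, 4 mu: H, 5 spud L, 6 bis L, 7 te L, 8 mu L.
  Heavy syllables in the domain: 4. The rightmost is syllable 4 (mu:).
  → primary stress on syllable 4.

no: stays on 4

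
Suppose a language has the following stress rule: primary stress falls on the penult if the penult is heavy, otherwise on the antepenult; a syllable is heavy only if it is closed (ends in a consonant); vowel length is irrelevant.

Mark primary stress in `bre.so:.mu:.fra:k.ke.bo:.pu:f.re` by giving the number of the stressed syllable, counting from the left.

Weights: 6 bo: L, 7 pu:f H, 8 re L.
The penult (syllable 7, pu:f) is heavy, so it takes stress.
Primary stress: syllable 7 → bre.so:.mu:.fra:k.ke.bo:.ˈpu:f.re.

7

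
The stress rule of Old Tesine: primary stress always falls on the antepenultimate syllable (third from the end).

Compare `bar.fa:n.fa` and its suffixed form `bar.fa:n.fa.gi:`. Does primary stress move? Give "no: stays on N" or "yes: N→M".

yes: 1→2

Base `bar.fa:n.fa` (3 syllables):
  The word has 3 syllables; the antepenultimate syllable (third from the end) is syllable 1 (bar).
  → primary stress on syllable 1.
Suffixed `bar.fa:n.fa.gi:` (4 syllables):
  The word has 4 syllables; the antepenultimate syllable (third from the end) is syllable 2 (fa:n).
  → primary stress on syllable 2.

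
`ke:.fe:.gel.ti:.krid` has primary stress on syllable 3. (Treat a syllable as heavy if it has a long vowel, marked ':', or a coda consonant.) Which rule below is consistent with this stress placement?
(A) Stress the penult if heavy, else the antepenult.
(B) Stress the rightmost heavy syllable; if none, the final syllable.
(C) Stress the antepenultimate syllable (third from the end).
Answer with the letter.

C

Rule A → syllable 4 (observed: 3).
Rule B → syllable 5 (observed: 3).
Rule C → syllable 3 ✓.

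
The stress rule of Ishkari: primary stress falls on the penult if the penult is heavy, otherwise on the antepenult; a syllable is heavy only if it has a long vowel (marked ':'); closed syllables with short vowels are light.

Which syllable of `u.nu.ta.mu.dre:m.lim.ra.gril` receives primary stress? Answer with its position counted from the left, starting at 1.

Weights: 6 lim L, 7 ra L, 8 gril L.
The penult (syllable 7, ra) is light, so stress falls on the antepenult (syllable 6, lim).
Primary stress: syllable 6 → u.nu.ta.mu.dre:m.ˈlim.ra.gril.

6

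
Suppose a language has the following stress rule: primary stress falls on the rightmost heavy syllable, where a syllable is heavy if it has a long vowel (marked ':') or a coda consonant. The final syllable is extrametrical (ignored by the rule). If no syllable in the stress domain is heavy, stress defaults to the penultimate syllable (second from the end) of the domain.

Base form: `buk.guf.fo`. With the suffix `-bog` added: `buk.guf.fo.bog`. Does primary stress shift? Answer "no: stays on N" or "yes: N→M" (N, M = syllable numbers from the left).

no: stays on 2

Base `buk.guf.fo` (3 syllables):
  The final syllable (3, fo) is extrametrical; the stress domain is syllables 1–2.
  Weights: 1 buk H, 2 guf H.
  Heavy syllables in the domain: 1, 2. The rightmost is syllable 2 (guf).
  → primary stress on syllable 2.
Suffixed `buk.guf.fo.bog` (4 syllables):
  The final syllable (4, bog) is extrametrical; the stress domain is syllables 1–3.
  Weights: 1 buk H, 2 guf H, 3 fo L.
  Heavy syllables in the domain: 1, 2. The rightmost is syllable 2 (guf).
  → primary stress on syllable 2.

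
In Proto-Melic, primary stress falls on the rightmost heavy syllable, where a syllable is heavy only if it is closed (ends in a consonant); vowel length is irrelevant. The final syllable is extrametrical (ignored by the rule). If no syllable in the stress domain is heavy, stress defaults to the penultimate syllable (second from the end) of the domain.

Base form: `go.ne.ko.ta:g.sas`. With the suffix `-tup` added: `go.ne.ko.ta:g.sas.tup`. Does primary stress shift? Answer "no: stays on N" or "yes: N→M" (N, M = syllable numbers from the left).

Base `go.ne.ko.ta:g.sas` (5 syllables):
  The final syllable (5, sas) is extrametrical; the stress domain is syllables 1–4.
  Weights: 1 go L, 2 ne L, 3 ko L, 4 ta:g H.
  Heavy syllables in the domain: 4. The rightmost is syllable 4 (ta:g).
  → primary stress on syllable 4.
Suffixed `go.ne.ko.ta:g.sas.tup` (6 syllables):
  The final syllable (6, tup) is extrametrical; the stress domain is syllables 1–5.
  Weights: 1 go L, 2 ne L, 3 ko L, 4 ta:g H, 5 sas H.
  Heavy syllables in the domain: 4, 5. The rightmost is syllable 5 (sas).
  → primary stress on syllable 5.

yes: 4→5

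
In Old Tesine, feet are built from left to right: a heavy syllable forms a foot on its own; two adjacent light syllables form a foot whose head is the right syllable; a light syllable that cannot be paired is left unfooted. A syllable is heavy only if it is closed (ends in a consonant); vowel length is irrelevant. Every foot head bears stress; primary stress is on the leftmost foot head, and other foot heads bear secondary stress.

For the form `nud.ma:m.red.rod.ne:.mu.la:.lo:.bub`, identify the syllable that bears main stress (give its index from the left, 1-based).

Weights: 1 nud H, 2 ma:m H, 3 red H, 4 rod H, 5 ne: L, 6 mu L, 7 la: L, 8 lo: L, 9 bub H.
Parse left to right (heavy = foot alone; LL = one foot; stranded L unfooted): (ˈnud) (ˈma:m) (ˈred) (ˈrod) (ne:.ˈmu) (la:.ˈlo:) (ˈbub).
Foot heads: 1, 2, 3, 4, 6, 8, 9.
Primary stress on the leftmost head = syllable 1.
Primary stress: syllable 1 → ˈnud.ma:m.red.rod.ne:.mu.la:.lo:.bub.

1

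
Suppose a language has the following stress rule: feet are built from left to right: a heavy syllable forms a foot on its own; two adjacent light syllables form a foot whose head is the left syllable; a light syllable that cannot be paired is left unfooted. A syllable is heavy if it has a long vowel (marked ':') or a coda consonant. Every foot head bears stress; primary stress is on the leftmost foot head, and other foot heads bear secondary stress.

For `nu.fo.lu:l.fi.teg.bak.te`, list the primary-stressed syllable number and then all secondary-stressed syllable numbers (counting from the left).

Weights: 1 nu L, 2 fo L, 3 lu:l H, 4 fi L, 5 teg H, 6 bak H, 7 te L.
Parse left to right (heavy = foot alone; LL = one foot; stranded L unfooted): (ˈnu.fo) (ˈlu:l) fi (ˈteg) (ˈbak) te.
Foot heads: 1, 3, 5, 6.
Primary stress on the leftmost head = syllable 1.
Secondary stress on 3, 5, 6: ˈnu.fo.ˌlu:l.fi.ˌteg.ˌbak.te.

primary 1, secondary 3, 5, 6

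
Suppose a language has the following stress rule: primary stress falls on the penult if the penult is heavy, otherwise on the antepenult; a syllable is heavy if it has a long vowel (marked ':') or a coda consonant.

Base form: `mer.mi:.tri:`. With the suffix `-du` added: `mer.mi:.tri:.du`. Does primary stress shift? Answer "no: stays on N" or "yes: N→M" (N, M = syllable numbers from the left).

yes: 2→3

Base `mer.mi:.tri:` (3 syllables):
  Weights: 1 mer H, 2 mi: H, 3 tri: H.
  The penult (syllable 2, mi:) is heavy, so it takes stress.
  → primary stress on syllable 2.
Suffixed `mer.mi:.tri:.du` (4 syllables):
  Weights: 2 mi: H, 3 tri: H, 4 du L.
  The penult (syllable 3, tri:) is heavy, so it takes stress.
  → primary stress on syllable 3.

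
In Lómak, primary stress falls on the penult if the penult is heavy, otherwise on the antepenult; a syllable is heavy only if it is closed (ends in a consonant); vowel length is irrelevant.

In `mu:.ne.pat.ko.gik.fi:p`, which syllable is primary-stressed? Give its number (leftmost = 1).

Weights: 4 ko L, 5 gik H, 6 fi:p H.
The penult (syllable 5, gik) is heavy, so it takes stress.
Primary stress: syllable 5 → mu:.ne.pat.ko.ˈgik.fi:p.

5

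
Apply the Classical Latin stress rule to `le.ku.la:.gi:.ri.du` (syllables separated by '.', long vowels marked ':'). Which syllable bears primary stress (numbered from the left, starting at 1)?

Classical Latin: stress the penult if heavy (long vowel or closed), else the antepenult.
Weights: 4 gi: H, 5 ri L, 6 du L.
The penult (syllable 5, ri) is light, so stress falls on the antepenult (syllable 4, gi:).
Stress on syllable 4: le.ku.la:.ˈgi:.ri.du.

4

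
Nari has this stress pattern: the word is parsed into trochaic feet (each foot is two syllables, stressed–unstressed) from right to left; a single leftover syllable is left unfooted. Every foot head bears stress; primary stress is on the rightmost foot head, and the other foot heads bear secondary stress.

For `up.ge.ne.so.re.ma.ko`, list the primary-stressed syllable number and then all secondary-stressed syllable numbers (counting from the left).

Parse right to left into trochaic (ˈσσ) feet: up (ˈge.ne) (ˈso.re) (ˈma.ko). Syllable 1 is left unfooted.
Foot heads (stressed positions): 2, 4, 6.
End Rule Rightmost: primary stress on the rightmost head = syllable 6.
Secondary stress on 2, 4: up.ˌge.ne.ˌso.re.ˈma.ko.

primary 6, secondary 2, 4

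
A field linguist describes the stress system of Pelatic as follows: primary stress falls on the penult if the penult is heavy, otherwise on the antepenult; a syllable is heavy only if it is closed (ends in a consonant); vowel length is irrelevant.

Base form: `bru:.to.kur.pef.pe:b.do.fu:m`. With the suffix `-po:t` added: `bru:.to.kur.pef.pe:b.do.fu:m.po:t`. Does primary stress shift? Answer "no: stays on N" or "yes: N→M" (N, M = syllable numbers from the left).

Base `bru:.to.kur.pef.pe:b.do.fu:m` (7 syllables):
  Weights: 5 pe:b H, 6 do L, 7 fu:m H.
  The penult (syllable 6, do) is light, so stress falls on the antepenult (syllable 5, pe:b).
  → primary stress on syllable 5.
Suffixed `bru:.to.kur.pef.pe:b.do.fu:m.po:t` (8 syllables):
  Weights: 6 do L, 7 fu:m H, 8 po:t H.
  The penult (syllable 7, fu:m) is heavy, so it takes stress.
  → primary stress on syllable 7.

yes: 5→7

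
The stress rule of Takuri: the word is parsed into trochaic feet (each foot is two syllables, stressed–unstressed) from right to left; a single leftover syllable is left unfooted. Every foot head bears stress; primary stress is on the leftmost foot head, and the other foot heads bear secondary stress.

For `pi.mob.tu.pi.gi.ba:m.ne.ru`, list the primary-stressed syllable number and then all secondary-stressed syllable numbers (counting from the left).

Parse right to left into trochaic (ˈσσ) feet: (ˈpi.mob) (ˈtu.pi) (ˈgi.ba:m) (ˈne.ru).
Foot heads (stressed positions): 1, 3, 5, 7.
End Rule Leftmost: primary stress on the leftmost head = syllable 1.
Secondary stress on 3, 5, 7: ˈpi.mob.ˌtu.pi.ˌgi.ba:m.ˌne.ru.

primary 1, secondary 3, 5, 7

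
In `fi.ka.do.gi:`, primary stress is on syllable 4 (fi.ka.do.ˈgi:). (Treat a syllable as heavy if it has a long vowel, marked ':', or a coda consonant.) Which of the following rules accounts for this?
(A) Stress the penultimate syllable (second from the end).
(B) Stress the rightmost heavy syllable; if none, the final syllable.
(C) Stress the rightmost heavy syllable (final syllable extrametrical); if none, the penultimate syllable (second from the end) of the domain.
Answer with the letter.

B

Rule A → syllable 3 (observed: 4).
Rule B → syllable 4 ✓.
Rule C → syllable 2 (observed: 4).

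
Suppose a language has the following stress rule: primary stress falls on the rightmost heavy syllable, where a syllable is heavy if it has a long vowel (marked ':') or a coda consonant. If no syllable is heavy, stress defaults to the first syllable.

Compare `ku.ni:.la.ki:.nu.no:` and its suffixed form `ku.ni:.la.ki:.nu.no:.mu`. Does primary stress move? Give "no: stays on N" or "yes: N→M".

no: stays on 6

Base `ku.ni:.la.ki:.nu.no:` (6 syllables):
  Weights: 1 ku L, 2 ni: H, 3 la L, 4 ki: H, 5 nu L, 6 no: H.
  Heavy syllables in the domain: 2, 4, 6. The rightmost is syllable 6 (no:).
  → primary stress on syllable 6.
Suffixed `ku.ni:.la.ki:.nu.no:.mu` (7 syllables):
  Weights: 1 ku L, 2 ni: H, 3 la L, 4 ki: H, 5 nu L, 6 no: H, 7 mu L.
  Heavy syllables in the domain: 2, 4, 6. The rightmost is syllable 6 (no:).
  → primary stress on syllable 6.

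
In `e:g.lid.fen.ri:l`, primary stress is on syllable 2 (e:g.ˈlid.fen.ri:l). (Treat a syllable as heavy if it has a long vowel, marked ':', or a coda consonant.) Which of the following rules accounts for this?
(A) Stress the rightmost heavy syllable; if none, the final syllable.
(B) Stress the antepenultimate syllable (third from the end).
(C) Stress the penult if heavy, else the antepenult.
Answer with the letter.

B

Rule A → syllable 4 (observed: 2).
Rule B → syllable 2 ✓.
Rule C → syllable 3 (observed: 2).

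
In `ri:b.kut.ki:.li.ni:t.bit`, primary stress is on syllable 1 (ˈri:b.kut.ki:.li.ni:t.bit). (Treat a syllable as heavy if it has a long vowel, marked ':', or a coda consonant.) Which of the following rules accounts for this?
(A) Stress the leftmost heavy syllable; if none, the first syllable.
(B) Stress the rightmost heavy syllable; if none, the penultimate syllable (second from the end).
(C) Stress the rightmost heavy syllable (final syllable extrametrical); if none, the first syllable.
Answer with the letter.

A

Rule A → syllable 1 ✓.
Rule B → syllable 6 (observed: 1).
Rule C → syllable 5 (observed: 1).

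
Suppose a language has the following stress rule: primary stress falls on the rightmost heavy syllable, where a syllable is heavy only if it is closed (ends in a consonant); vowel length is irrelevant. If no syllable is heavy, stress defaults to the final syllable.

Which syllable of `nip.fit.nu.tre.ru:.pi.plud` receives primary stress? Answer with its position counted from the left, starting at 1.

Weights: 1 nip H, 2 fit H, 3 nu L, 4 tre L, 5 ru: L, 6 pi L, 7 plud H.
Heavy syllables in the domain: 1, 2, 7. The rightmost is syllable 7 (plud).
Primary stress: syllable 7 → nip.fit.nu.tre.ru:.pi.ˈplud.

7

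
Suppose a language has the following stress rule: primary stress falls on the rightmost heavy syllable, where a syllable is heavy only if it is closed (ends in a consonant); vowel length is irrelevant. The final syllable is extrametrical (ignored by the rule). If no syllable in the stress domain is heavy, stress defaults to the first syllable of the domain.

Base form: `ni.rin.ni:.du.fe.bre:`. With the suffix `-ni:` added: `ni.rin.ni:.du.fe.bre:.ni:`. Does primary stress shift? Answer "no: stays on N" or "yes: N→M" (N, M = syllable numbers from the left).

Base `ni.rin.ni:.du.fe.bre:` (6 syllables):
  The final syllable (6, bre:) is extrametrical; the stress domain is syllables 1–5.
  Weights: 1 ni L, 2 rin H, 3 ni: L, 4 du L, 5 fe L.
  Heavy syllables in the domain: 2. The rightmost is syllable 2 (rin).
  → primary stress on syllable 2.
Suffixed `ni.rin.ni:.du.fe.bre:.ni:` (7 syllables):
  The final syllable (7, ni:) is extrametrical; the stress domain is syllables 1–6.
  Weights: 1 ni L, 2 rin H, 3 ni: L, 4 du L, 5 fe L, 6 bre: L.
  Heavy syllables in the domain: 2. The rightmost is syllable 2 (rin).
  → primary stress on syllable 2.

no: stays on 2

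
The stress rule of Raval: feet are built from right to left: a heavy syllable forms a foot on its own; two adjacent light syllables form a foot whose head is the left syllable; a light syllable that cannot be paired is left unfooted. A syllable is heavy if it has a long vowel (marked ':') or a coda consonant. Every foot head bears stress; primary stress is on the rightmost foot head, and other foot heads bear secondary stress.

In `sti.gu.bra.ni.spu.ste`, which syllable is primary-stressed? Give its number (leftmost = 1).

Weights: 1 sti L, 2 gu L, 3 bra L, 4 ni L, 5 spu L, 6 ste L.
Parse right to left (heavy = foot alone; LL = one foot; stranded L unfooted): (ˈsti.gu) (ˈbra.ni) (ˈspu.ste).
Foot heads: 1, 3, 5.
Primary stress on the rightmost head = syllable 5.
Primary stress: syllable 5 → sti.gu.bra.ni.ˈspu.ste.

5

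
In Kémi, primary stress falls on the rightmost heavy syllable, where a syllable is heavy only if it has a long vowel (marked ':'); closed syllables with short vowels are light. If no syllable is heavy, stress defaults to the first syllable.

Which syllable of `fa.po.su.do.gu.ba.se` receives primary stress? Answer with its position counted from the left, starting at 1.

1

Weights: 1 fa L, 2 po L, 3 su L, 4 do L, 5 gu L, 6 ba L, 7 se L.
No heavy syllable in the domain; default to the first syllable = syllable 1.
Primary stress: syllable 1 → ˈfa.po.su.do.gu.ba.se.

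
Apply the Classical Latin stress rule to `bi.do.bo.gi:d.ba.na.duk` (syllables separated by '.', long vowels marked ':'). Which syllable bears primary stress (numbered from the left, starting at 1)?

5

Classical Latin: stress the penult if heavy (long vowel or closed), else the antepenult.
Weights: 5 ba L, 6 na L, 7 duk H.
The penult (syllable 6, na) is light, so stress falls on the antepenult (syllable 5, ba).
Stress on syllable 5: bi.do.bo.gi:d.ˈba.na.duk.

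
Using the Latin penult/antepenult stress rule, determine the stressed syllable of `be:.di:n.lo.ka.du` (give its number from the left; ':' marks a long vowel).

Classical Latin: stress the penult if heavy (long vowel or closed), else the antepenult.
Weights: 3 lo L, 4 ka L, 5 du L.
The penult (syllable 4, ka) is light, so stress falls on the antepenult (syllable 3, lo).
Stress on syllable 3: be:.di:n.ˈlo.ka.du.

3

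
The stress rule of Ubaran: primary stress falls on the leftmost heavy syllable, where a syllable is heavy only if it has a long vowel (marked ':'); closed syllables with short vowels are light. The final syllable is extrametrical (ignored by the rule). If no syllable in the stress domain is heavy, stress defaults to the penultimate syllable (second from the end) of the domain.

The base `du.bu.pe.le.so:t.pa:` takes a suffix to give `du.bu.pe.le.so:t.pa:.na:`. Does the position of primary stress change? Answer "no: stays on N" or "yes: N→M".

Base `du.bu.pe.le.so:t.pa:` (6 syllables):
  The final syllable (6, pa:) is extrametrical; the stress domain is syllables 1–5.
  Weights: 1 du L, 2 bu L, 3 pe L, 4 le L, 5 so:t H.
  Heavy syllables in the domain: 5. The leftmost is syllable 5 (so:t).
  → primary stress on syllable 5.
Suffixed `du.bu.pe.le.so:t.pa:.na:` (7 syllables):
  The final syllable (7, na:) is extrametrical; the stress domain is syllables 1–6.
  Weights: 1 du L, 2 bu L, 3 pe L, 4 le L, 5 so:t H, 6 pa: H.
  Heavy syllables in the domain: 5, 6. The leftmost is syllable 5 (so:t).
  → primary stress on syllable 5.

no: stays on 5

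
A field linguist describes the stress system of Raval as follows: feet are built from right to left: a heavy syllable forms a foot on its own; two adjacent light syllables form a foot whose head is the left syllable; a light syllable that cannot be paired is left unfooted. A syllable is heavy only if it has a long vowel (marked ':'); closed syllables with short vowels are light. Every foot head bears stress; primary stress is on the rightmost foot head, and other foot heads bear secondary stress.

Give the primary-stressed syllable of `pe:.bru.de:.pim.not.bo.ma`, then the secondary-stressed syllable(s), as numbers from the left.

Weights: 1 pe: H, 2 bru L, 3 de: H, 4 pim L, 5 not L, 6 bo L, 7 ma L.
Parse right to left (heavy = foot alone; LL = one foot; stranded L unfooted): (ˈpe:) bru (ˈde:) (ˈpim.not) (ˈbo.ma).
Foot heads: 1, 3, 4, 6.
Primary stress on the rightmost head = syllable 6.
Secondary stress on 1, 3, 4: ˌpe:.bru.ˌde:.ˌpim.not.ˈbo.ma.

primary 6, secondary 1, 3, 4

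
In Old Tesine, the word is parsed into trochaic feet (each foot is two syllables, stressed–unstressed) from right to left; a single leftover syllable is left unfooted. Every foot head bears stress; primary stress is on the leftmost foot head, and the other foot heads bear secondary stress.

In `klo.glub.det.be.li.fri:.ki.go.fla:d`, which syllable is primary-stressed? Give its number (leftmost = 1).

2

Parse right to left into trochaic (ˈσσ) feet: klo (ˈglub.det) (ˈbe.li) (ˈfri:.ki) (ˈgo.fla:d). Syllable 1 is left unfooted.
Foot heads (stressed positions): 2, 4, 6, 8.
End Rule Leftmost: primary stress on the leftmost head = syllable 2.
Primary stress: syllable 2 → klo.ˈglub.det.be.li.fri:.ki.go.fla:d.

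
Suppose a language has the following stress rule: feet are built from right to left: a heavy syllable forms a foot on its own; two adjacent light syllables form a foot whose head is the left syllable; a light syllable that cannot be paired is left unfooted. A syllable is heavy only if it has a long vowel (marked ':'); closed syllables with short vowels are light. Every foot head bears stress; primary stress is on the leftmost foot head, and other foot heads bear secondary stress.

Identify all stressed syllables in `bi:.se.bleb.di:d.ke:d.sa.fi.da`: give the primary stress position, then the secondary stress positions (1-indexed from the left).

primary 1, secondary 2, 4, 5, 7

Weights: 1 bi: H, 2 se L, 3 bleb L, 4 di:d H, 5 ke:d H, 6 sa L, 7 fi L, 8 da L.
Parse right to left (heavy = foot alone; LL = one foot; stranded L unfooted): (ˈbi:) (ˈse.bleb) (ˈdi:d) (ˈke:d) sa (ˈfi.da).
Foot heads: 1, 2, 4, 5, 7.
Primary stress on the leftmost head = syllable 1.
Secondary stress on 2, 4, 5, 7: ˈbi:.ˌse.bleb.ˌdi:d.ˌke:d.sa.ˌfi.da.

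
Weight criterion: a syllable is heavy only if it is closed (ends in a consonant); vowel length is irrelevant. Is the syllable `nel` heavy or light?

heavy

`nel`: short vowel, closed (coda /l/). Closed (coda /l/) → heavy.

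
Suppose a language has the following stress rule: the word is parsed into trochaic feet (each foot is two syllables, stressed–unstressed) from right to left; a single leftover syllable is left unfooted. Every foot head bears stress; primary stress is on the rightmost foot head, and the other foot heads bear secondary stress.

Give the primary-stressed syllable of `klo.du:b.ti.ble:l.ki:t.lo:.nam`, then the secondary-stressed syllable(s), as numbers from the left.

Parse right to left into trochaic (ˈσσ) feet: klo (ˈdu:b.ti) (ˈble:l.ki:t) (ˈlo:.nam). Syllable 1 is left unfooted.
Foot heads (stressed positions): 2, 4, 6.
End Rule Rightmost: primary stress on the rightmost head = syllable 6.
Secondary stress on 2, 4: klo.ˌdu:b.ti.ˌble:l.ki:t.ˈlo:.nam.

primary 6, secondary 2, 4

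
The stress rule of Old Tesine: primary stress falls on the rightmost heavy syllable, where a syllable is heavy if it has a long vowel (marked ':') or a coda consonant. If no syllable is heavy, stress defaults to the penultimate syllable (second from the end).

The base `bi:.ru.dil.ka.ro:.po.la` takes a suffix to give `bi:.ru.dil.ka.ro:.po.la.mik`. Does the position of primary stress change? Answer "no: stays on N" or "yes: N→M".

Base `bi:.ru.dil.ka.ro:.po.la` (7 syllables):
  Weights: 1 bi: H, 2 ru L, 3 dil H, 4 ka L, 5 ro: H, 6 po L, 7 la L.
  Heavy syllables in the domain: 1, 3, 5. The rightmost is syllable 5 (ro:).
  → primary stress on syllable 5.
Suffixed `bi:.ru.dil.ka.ro:.po.la.mik` (8 syllables):
  Weights: 1 bi: H, 2 ru L, 3 dil H, 4 ka L, 5 ro: H, 6 po L, 7 la L, 8 mik H.
  Heavy syllables in the domain: 1, 3, 5, 8. The rightmost is syllable 8 (mik).
  → primary stress on syllable 8.

yes: 5→8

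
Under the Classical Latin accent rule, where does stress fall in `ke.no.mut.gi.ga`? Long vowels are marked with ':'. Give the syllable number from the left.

3

Classical Latin: stress the penult if heavy (long vowel or closed), else the antepenult.
Weights: 3 mut H, 4 gi L, 5 ga L.
The penult (syllable 4, gi) is light, so stress falls on the antepenult (syllable 3, mut).
Stress on syllable 3: ke.no.ˈmut.gi.ga.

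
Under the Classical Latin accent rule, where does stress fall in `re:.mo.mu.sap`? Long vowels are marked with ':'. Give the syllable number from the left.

2

Classical Latin: stress the penult if heavy (long vowel or closed), else the antepenult.
Weights: 2 mo L, 3 mu L, 4 sap H.
The penult (syllable 3, mu) is light, so stress falls on the antepenult (syllable 2, mo).
Stress on syllable 2: re:.ˈmo.mu.sap.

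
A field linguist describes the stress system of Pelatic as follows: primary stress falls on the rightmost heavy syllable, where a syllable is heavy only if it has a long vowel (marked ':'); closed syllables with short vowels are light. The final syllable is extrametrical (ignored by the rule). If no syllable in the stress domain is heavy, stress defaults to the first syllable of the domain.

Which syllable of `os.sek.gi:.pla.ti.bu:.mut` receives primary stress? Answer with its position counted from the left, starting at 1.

6

The final syllable (7, mut) is extrametrical; the stress domain is syllables 1–6.
Weights: 1 os L, 2 sek L, 3 gi: H, 4 pla L, 5 ti L, 6 bu: H.
Heavy syllables in the domain: 3, 6. The rightmost is syllable 6 (bu:).
Primary stress: syllable 6 → os.sek.gi:.pla.ti.ˈbu:.mut.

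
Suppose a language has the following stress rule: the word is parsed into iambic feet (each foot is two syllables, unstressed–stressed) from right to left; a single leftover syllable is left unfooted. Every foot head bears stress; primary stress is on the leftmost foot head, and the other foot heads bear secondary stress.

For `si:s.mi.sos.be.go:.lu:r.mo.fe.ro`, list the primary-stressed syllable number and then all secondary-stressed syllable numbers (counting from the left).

Parse right to left into iambic (σˈσ) feet: si:s (mi.ˈsos) (be.ˈgo:) (lu:r.ˈmo) (fe.ˈro). Syllable 1 is left unfooted.
Foot heads (stressed positions): 3, 5, 7, 9.
End Rule Leftmost: primary stress on the leftmost head = syllable 3.
Secondary stress on 5, 7, 9: si:s.mi.ˈsos.be.ˌgo:.lu:r.ˌmo.fe.ˌro.

primary 3, secondary 5, 7, 9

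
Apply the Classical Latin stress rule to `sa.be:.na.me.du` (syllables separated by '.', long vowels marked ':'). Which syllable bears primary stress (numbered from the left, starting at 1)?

Classical Latin: stress the penult if heavy (long vowel or closed), else the antepenult.
Weights: 3 na L, 4 me L, 5 du L.
The penult (syllable 4, me) is light, so stress falls on the antepenult (syllable 3, na).
Stress on syllable 3: sa.be:.ˈna.me.du.

3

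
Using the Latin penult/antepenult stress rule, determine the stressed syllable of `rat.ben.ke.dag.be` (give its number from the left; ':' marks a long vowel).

4

Classical Latin: stress the penult if heavy (long vowel or closed), else the antepenult.
Weights: 3 ke L, 4 dag H, 5 be L.
The penult (syllable 4, dag) is heavy, so it takes stress.
Stress on syllable 4: rat.ben.ke.ˈdag.be.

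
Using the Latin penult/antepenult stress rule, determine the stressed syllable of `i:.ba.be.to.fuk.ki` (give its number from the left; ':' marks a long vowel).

Classical Latin: stress the penult if heavy (long vowel or closed), else the antepenult.
Weights: 4 to L, 5 fuk H, 6 ki L.
The penult (syllable 5, fuk) is heavy, so it takes stress.
Stress on syllable 5: i:.ba.be.to.ˈfuk.ki.

5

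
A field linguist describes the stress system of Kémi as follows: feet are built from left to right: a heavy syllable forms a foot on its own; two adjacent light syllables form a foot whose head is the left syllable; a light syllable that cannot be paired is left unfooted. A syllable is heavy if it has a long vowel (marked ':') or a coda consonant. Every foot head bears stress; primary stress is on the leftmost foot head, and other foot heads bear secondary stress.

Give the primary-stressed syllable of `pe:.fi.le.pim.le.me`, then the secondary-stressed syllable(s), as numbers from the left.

primary 1, secondary 2, 4, 5

Weights: 1 pe: H, 2 fi L, 3 le L, 4 pim H, 5 le L, 6 me L.
Parse left to right (heavy = foot alone; LL = one foot; stranded L unfooted): (ˈpe:) (ˈfi.le) (ˈpim) (ˈle.me).
Foot heads: 1, 2, 4, 5.
Primary stress on the leftmost head = syllable 1.
Secondary stress on 2, 4, 5: ˈpe:.ˌfi.le.ˌpim.ˌle.me.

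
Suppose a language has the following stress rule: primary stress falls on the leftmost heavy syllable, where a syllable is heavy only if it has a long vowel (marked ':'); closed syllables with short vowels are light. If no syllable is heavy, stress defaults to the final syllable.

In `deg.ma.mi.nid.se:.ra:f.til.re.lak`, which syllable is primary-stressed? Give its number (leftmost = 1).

Weights: 1 deg L, 2 ma L, 3 mi L, 4 nid L, 5 se: H, 6 ra:f H, 7 til L, 8 re L, 9 lak L.
Heavy syllables in the domain: 5, 6. The leftmost is syllable 5 (se:).
Primary stress: syllable 5 → deg.ma.mi.nid.ˈse:.ra:f.til.re.lak.

5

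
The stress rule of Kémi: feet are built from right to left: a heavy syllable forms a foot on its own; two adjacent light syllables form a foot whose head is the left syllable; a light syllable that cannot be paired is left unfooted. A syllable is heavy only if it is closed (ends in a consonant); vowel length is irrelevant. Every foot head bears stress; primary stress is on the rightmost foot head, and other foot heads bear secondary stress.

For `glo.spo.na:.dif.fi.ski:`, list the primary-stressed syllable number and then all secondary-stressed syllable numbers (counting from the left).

primary 5, secondary 2, 4

Weights: 1 glo L, 2 spo L, 3 na: L, 4 dif H, 5 fi L, 6 ski: L.
Parse right to left (heavy = foot alone; LL = one foot; stranded L unfooted): glo (ˈspo.na:) (ˈdif) (ˈfi.ski:).
Foot heads: 2, 4, 5.
Primary stress on the rightmost head = syllable 5.
Secondary stress on 2, 4: glo.ˌspo.na:.ˌdif.ˈfi.ski:.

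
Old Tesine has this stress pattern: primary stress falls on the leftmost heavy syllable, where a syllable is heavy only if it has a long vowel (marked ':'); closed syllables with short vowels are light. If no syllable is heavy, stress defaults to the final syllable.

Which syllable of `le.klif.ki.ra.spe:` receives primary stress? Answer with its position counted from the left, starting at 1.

5

Weights: 1 le L, 2 klif L, 3 ki L, 4 ra L, 5 spe: H.
Heavy syllables in the domain: 5. The leftmost is syllable 5 (spe:).
Primary stress: syllable 5 → le.klif.ki.ra.ˈspe:.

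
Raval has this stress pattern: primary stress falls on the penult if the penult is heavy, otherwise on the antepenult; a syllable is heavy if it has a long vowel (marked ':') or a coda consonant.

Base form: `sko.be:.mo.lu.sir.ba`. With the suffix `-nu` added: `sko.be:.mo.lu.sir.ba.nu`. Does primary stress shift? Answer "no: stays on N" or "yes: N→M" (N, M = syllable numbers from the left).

Base `sko.be:.mo.lu.sir.ba` (6 syllables):
  Weights: 4 lu L, 5 sir H, 6 ba L.
  The penult (syllable 5, sir) is heavy, so it takes stress.
  → primary stress on syllable 5.
Suffixed `sko.be:.mo.lu.sir.ba.nu` (7 syllables):
  Weights: 5 sir H, 6 ba L, 7 nu L.
  The penult (syllable 6, ba) is light, so stress falls on the antepenult (syllable 5, sir).
  → primary stress on syllable 5.

no: stays on 5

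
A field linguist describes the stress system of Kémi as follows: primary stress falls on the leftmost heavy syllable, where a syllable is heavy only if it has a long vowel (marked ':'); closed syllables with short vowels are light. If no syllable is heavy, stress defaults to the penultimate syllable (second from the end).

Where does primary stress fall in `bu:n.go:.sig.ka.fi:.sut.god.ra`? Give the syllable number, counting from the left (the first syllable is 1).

1

Weights: 1 bu:n H, 2 go: H, 3 sig L, 4 ka L, 5 fi: H, 6 sut L, 7 god L, 8 ra L.
Heavy syllables in the domain: 1, 2, 5. The leftmost is syllable 1 (bu:n).
Primary stress: syllable 1 → ˈbu:n.go:.sig.ka.fi:.sut.god.ra.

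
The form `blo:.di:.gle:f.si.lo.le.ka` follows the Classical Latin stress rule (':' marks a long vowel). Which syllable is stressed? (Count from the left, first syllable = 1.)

Classical Latin: stress the penult if heavy (long vowel or closed), else the antepenult.
Weights: 5 lo L, 6 le L, 7 ka L.
The penult (syllable 6, le) is light, so stress falls on the antepenult (syllable 5, lo).
Stress on syllable 5: blo:.di:.gle:f.si.ˈlo.le.ka.

5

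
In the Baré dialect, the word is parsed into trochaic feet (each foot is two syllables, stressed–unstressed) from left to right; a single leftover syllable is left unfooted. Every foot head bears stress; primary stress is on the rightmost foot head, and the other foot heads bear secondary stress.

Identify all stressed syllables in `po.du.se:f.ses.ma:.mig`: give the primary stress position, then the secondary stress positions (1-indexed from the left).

Parse left to right into trochaic (ˈσσ) feet: (ˈpo.du) (ˈse:f.ses) (ˈma:.mig).
Foot heads (stressed positions): 1, 3, 5.
End Rule Rightmost: primary stress on the rightmost head = syllable 5.
Secondary stress on 1, 3: ˌpo.du.ˌse:f.ses.ˈma:.mig.

primary 5, secondary 1, 3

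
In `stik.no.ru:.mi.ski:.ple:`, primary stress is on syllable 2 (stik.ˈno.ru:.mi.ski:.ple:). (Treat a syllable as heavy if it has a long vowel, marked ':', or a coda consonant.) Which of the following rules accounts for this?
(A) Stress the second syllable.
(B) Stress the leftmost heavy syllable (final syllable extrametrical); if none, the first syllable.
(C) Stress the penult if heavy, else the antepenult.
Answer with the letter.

Rule A → syllable 2 ✓.
Rule B → syllable 1 (observed: 2).
Rule C → syllable 5 (observed: 2).

A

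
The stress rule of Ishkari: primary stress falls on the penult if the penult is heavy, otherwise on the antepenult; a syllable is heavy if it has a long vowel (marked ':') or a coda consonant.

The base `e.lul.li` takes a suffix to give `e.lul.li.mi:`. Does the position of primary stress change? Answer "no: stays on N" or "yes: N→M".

no: stays on 2

Base `e.lul.li` (3 syllables):
  Weights: 1 e L, 2 lul H, 3 li L.
  The penult (syllable 2, lul) is heavy, so it takes stress.
  → primary stress on syllable 2.
Suffixed `e.lul.li.mi:` (4 syllables):
  Weights: 2 lul H, 3 li L, 4 mi: H.
  The penult (syllable 3, li) is light, so stress falls on the antepenult (syllable 2, lul).
  → primary stress on syllable 2.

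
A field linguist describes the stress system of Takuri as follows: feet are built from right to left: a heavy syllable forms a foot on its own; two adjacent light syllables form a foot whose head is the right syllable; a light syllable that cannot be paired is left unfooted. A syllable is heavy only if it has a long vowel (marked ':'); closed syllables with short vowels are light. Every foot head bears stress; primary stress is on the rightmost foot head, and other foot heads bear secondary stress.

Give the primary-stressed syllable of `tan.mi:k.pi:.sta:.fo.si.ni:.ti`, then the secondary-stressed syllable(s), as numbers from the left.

primary 7, secondary 2, 3, 4, 6

Weights: 1 tan L, 2 mi:k H, 3 pi: H, 4 sta: H, 5 fo L, 6 si L, 7 ni: H, 8 ti L.
Parse right to left (heavy = foot alone; LL = one foot; stranded L unfooted): tan (ˈmi:k) (ˈpi:) (ˈsta:) (fo.ˈsi) (ˈni:) ti.
Foot heads: 2, 3, 4, 6, 7.
Primary stress on the rightmost head = syllable 7.
Secondary stress on 2, 3, 4, 6: tan.ˌmi:k.ˌpi:.ˌsta:.fo.ˌsi.ˈni:.ti.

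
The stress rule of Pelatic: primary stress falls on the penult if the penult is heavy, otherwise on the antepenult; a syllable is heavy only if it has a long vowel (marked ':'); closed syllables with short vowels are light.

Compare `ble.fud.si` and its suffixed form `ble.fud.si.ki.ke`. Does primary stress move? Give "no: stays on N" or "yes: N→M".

Base `ble.fud.si` (3 syllables):
  Weights: 1 ble L, 2 fud L, 3 si L.
  The penult (syllable 2, fud) is light, so stress falls on the antepenult (syllable 1, ble).
  → primary stress on syllable 1.
Suffixed `ble.fud.si.ki.ke` (5 syllables):
  Weights: 3 si L, 4 ki L, 5 ke L.
  The penult (syllable 4, ki) is light, so stress falls on the antepenult (syllable 3, si).
  → primary stress on syllable 3.

yes: 1→3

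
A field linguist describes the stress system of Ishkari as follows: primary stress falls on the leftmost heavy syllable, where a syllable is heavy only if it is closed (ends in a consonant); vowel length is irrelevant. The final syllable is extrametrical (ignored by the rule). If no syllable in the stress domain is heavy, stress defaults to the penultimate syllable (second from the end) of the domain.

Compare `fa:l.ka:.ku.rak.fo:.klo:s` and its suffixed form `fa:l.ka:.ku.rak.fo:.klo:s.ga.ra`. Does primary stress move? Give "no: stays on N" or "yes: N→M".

Base `fa:l.ka:.ku.rak.fo:.klo:s` (6 syllables):
  The final syllable (6, klo:s) is extrametrical; the stress domain is syllables 1–5.
  Weights: 1 fa:l H, 2 ka: L, 3 ku L, 4 rak H, 5 fo: L.
  Heavy syllables in the domain: 1, 4. The leftmost is syllable 1 (fa:l).
  → primary stress on syllable 1.
Suffixed `fa:l.ka:.ku.rak.fo:.klo:s.ga.ra` (8 syllables):
  The final syllable (8, ra) is extrametrical; the stress domain is syllables 1–7.
  Weights: 1 fa:l H, 2 ka: L, 3 ku L, 4 rak H, 5 fo: L, 6 klo:s H, 7 ga L.
  Heavy syllables in the domain: 1, 4, 6. The leftmost is syllable 1 (fa:l).
  → primary stress on syllable 1.

no: stays on 1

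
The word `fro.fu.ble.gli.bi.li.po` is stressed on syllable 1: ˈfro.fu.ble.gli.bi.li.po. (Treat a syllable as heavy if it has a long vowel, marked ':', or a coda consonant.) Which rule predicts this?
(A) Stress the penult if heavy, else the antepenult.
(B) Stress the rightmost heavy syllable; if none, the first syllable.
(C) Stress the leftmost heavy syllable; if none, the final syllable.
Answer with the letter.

Rule A → syllable 5 (observed: 1).
Rule B → syllable 1 ✓.
Rule C → syllable 7 (observed: 1).

B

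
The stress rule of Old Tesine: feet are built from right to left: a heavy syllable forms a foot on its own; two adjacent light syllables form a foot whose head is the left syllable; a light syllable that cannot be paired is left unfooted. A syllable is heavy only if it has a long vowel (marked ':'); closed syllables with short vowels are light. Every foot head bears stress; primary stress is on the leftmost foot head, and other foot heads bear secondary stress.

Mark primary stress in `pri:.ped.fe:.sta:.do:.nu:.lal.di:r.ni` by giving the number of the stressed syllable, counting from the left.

1

Weights: 1 pri: H, 2 ped L, 3 fe: H, 4 sta: H, 5 do: H, 6 nu: H, 7 lal L, 8 di:r H, 9 ni L.
Parse right to left (heavy = foot alone; LL = one foot; stranded L unfooted): (ˈpri:) ped (ˈfe:) (ˈsta:) (ˈdo:) (ˈnu:) lal (ˈdi:r) ni.
Foot heads: 1, 3, 4, 5, 6, 8.
Primary stress on the leftmost head = syllable 1.
Primary stress: syllable 1 → ˈpri:.ped.fe:.sta:.do:.nu:.lal.di:r.ni.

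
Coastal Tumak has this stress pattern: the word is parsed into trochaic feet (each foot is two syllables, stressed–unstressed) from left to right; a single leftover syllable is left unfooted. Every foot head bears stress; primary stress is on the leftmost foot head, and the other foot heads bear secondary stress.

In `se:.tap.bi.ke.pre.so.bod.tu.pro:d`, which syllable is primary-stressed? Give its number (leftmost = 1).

Parse left to right into trochaic (ˈσσ) feet: (ˈse:.tap) (ˈbi.ke) (ˈpre.so) (ˈbod.tu) pro:d. Syllable 9 is left unfooted.
Foot heads (stressed positions): 1, 3, 5, 7.
End Rule Leftmost: primary stress on the leftmost head = syllable 1.
Primary stress: syllable 1 → ˈse:.tap.bi.ke.pre.so.bod.tu.pro:d.

1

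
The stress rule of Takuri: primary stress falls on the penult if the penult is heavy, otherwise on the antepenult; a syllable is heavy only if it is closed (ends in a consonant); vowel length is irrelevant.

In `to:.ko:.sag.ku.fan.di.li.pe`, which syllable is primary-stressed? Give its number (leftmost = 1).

6

Weights: 6 di L, 7 li L, 8 pe L.
The penult (syllable 7, li) is light, so stress falls on the antepenult (syllable 6, di).
Primary stress: syllable 6 → to:.ko:.sag.ku.fan.ˈdi.li.pe.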